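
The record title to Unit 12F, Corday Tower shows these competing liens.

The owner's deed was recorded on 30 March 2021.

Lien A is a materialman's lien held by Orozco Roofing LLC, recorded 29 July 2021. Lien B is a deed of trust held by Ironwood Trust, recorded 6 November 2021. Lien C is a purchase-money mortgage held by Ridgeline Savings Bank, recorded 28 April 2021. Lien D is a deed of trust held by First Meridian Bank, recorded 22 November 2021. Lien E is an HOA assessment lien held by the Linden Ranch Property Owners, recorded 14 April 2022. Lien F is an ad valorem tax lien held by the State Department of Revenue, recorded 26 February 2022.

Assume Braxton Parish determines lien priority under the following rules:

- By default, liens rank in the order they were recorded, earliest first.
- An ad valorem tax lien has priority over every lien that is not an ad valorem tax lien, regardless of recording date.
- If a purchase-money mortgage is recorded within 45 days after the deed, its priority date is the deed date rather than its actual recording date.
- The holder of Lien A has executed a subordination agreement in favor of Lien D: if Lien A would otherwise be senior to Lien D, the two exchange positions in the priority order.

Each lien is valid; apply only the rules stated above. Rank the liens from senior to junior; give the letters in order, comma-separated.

First, effective dates: C's effective date is the deed date, 30 March 2021.
F is an ad valorem tax lien and takes priority over every other lien.
The other liens, earliest effective date first: C (30 March 2021), A (29 July 2021), B (6 November 2021), D (22 November 2021), E (14 April 2022).
A is senior to D before the subordination, so the two trade places.

F, C, D, B, A, E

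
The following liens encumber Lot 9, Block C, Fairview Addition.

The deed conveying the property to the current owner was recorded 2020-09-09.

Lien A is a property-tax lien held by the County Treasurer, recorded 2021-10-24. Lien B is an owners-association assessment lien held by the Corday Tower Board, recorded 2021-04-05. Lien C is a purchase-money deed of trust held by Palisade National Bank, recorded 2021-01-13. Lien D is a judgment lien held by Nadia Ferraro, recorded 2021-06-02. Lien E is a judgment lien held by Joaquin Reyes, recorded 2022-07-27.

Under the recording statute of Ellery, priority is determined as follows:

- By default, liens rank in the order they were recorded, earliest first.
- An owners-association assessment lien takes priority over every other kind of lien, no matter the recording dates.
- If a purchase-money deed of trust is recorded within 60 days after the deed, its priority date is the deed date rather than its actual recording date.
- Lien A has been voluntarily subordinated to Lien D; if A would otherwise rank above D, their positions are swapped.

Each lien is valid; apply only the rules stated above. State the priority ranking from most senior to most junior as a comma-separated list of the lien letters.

B, C, D, A, E

Effective dates: C missed the 60-day window (126 days after the deed), so its recording date stands.
As an owners-association assessment lien, B is senior to every other lien.
Remaining liens by effective date: C (2021-01-13), D (2021-06-02), A (2021-10-24), E (2022-07-27).
A is already junior to D, so the subordination agreement changes nothing.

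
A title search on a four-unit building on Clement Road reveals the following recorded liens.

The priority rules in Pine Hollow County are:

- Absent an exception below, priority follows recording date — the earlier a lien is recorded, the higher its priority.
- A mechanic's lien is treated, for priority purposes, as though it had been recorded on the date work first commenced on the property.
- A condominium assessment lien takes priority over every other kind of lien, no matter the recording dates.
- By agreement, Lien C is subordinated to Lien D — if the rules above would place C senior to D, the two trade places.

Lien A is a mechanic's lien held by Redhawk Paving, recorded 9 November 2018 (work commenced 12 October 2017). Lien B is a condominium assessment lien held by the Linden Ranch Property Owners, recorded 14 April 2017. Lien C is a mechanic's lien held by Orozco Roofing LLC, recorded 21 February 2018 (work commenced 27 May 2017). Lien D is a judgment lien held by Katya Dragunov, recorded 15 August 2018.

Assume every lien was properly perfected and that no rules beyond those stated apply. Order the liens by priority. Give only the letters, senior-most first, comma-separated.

Effective dates: A's effective date is 12 October 2017, when work began; C is treated as recorded 27 May 2017, the work-commencement date.
B is a condominium assessment lien and takes priority over every other lien.
Remaining liens by effective date: C (27 May 2017), A (12 October 2017), D (15 August 2018).
Because C would otherwise rank above D, the subordination swaps them.

B, D, A, C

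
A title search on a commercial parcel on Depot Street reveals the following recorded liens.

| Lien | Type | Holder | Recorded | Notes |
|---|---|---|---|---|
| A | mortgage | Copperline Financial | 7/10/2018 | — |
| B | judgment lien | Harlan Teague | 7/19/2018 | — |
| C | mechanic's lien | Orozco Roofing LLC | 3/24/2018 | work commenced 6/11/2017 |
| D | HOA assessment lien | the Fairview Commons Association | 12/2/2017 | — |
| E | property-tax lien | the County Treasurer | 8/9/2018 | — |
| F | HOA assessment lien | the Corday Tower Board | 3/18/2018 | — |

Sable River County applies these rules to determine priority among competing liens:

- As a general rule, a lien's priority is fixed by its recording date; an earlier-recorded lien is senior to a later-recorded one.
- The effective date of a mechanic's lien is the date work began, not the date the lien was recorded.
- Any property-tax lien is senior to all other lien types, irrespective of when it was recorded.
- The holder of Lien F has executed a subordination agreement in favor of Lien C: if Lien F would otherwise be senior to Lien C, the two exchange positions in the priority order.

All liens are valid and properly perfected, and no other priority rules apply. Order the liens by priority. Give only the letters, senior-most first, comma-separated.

First, effective dates: C relates back to 6/11/2017 (work commenced).
As a property-tax lien, E is senior to every other lien.
The other liens, earliest effective date first: C (6/11/2017), D (12/2/2017), F (3/18/2018), A (7/10/2018), B (7/19/2018).
F already ranks below C; the subordination has no effect.

E, C, D, F, A, B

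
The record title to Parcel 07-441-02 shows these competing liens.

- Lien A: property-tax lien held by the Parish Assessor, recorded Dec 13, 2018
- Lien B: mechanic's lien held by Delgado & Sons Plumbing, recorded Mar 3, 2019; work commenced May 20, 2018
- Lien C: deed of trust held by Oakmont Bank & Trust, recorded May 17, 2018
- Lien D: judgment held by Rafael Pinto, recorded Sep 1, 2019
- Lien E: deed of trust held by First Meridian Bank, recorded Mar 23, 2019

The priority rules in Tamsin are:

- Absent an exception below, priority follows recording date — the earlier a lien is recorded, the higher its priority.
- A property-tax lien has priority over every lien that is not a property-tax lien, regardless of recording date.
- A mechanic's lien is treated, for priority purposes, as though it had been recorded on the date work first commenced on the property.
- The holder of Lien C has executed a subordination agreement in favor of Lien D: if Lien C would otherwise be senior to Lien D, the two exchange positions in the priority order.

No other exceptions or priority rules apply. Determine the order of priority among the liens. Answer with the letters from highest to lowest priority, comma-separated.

A, D, B, E, C

Effective dates: B is treated as recorded May 20, 2018, the work-commencement date.
A, as a property-tax lien, has superpriority and ranks first.
Remaining liens by effective date: C (May 17, 2018), B (May 20, 2018), E (Mar 23, 2019), D (Sep 1, 2019).
The subordination applies — C was senior to D — so C and D swap.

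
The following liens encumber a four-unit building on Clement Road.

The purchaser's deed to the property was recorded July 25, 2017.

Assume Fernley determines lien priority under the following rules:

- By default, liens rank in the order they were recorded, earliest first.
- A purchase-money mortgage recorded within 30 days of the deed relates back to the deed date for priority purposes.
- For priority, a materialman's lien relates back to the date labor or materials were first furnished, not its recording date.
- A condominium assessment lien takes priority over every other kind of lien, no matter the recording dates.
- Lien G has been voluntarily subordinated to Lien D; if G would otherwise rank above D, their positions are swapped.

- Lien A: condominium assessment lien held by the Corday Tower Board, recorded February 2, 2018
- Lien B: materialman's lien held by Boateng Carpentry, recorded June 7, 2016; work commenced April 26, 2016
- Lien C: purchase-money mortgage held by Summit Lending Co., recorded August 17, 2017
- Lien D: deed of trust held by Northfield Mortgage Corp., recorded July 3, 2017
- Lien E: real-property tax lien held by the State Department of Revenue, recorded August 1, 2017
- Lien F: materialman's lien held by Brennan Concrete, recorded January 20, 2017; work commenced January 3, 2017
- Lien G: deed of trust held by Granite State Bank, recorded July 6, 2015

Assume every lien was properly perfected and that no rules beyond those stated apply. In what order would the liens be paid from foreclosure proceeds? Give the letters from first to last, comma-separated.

Effective dates: B relates back to April 26, 2016 (work commenced); C relates back to the deed date July 25, 2017; F is treated as recorded January 3, 2017, the work-commencement date.
A is a condominium assessment lien, so it outranks all other liens regardless of date.
The other liens, earliest effective date first: G (July 6, 2015), B (April 26, 2016), F (January 3, 2017), D (July 3, 2017), C (July 25, 2017), E (August 1, 2017).
G is senior to D before the subordination, so the two trade places.

A, D, B, F, G, C, E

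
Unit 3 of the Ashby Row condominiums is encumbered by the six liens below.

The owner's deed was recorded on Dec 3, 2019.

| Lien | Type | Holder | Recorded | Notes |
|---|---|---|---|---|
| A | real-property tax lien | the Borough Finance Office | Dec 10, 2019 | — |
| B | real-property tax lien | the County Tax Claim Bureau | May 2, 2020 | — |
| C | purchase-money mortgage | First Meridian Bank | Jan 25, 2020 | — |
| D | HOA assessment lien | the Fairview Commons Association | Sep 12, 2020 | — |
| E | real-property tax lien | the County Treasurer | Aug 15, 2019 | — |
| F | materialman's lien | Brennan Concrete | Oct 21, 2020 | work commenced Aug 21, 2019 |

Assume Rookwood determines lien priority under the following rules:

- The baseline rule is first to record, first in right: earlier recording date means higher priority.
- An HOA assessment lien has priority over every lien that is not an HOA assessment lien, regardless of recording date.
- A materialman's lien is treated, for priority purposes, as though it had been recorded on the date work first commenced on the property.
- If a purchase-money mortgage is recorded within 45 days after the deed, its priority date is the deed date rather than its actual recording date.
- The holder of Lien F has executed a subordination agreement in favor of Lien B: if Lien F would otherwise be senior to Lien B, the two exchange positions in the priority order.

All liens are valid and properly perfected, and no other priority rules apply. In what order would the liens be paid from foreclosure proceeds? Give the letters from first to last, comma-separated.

Effective dates: C was recorded 53 days after the deed — beyond 45 days — so no relation-back applies; F relates back to Aug 21, 2019 (work commenced).
As an HOA assessment lien, D is senior to every other lien.
The other liens, earliest effective date first: E (Aug 15, 2019), F (Aug 21, 2019), A (Dec 10, 2019), C (Jan 25, 2020), B (May 2, 2020).
The subordination applies — F was senior to B — so F and B swap.

D, E, B, A, C, F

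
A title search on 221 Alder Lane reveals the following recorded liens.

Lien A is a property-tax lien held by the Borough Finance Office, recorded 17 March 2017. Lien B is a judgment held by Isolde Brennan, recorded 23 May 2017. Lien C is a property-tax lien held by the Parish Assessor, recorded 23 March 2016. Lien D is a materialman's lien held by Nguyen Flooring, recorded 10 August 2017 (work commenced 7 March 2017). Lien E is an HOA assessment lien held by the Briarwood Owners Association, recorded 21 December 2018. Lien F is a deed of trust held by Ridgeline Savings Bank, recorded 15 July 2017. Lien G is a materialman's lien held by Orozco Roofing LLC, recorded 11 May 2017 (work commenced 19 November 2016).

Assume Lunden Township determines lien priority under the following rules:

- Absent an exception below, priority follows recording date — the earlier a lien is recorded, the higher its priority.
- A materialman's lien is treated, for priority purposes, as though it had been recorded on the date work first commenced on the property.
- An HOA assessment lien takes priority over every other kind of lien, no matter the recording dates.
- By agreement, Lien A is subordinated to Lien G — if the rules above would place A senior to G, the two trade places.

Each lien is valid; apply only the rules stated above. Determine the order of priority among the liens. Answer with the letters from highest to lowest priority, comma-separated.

Effective dates: D's effective date is 7 March 2017, when work began; G relates back to 19 November 2016 (work commenced).
E is an HOA assessment lien and takes priority over every other lien.
Among the remaining liens, by effective date: C (23 March 2016), G (19 November 2016), D (7 March 2017), A (17 March 2017), B (23 May 2017), F (15 July 2017).
A is already junior to G, so the subordination agreement changes nothing.

E, C, G, D, A, B, F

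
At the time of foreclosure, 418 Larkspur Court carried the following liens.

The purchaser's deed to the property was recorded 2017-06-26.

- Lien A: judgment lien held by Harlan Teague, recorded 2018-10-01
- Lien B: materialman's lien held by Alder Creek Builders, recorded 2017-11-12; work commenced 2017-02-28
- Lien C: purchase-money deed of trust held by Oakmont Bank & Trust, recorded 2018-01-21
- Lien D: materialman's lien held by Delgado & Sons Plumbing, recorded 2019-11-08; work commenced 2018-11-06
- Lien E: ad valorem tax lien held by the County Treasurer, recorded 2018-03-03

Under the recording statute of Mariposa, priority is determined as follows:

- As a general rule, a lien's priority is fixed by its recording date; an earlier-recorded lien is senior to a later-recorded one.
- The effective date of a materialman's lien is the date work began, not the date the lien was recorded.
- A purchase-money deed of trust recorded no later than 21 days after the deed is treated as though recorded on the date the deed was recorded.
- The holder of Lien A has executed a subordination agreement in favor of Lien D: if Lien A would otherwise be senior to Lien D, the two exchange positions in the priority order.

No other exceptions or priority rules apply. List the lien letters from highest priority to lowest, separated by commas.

B, C, E, D, A

First, effective dates: B relates back to 2017-02-28 (work commenced); C was recorded 209 days after the deed — beyond 21 days — so no relation-back applies; D's effective date is 2018-11-06, when work began.
By effective date: B (2017-02-28), C (2018-01-21), E (2018-03-03), A (2018-10-01), D (2018-11-06).
The subordination applies — A was senior to D — so A and D swap.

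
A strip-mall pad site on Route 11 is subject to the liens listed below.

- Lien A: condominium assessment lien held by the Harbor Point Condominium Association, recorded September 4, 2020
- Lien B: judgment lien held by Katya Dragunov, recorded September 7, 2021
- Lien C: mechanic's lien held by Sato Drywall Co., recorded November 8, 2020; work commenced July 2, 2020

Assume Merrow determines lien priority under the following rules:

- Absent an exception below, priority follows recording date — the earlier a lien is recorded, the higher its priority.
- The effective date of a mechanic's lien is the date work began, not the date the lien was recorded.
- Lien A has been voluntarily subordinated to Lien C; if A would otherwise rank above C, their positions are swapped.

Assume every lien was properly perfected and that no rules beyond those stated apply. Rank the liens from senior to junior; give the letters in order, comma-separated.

C, A, B

First, effective dates: C is treated as recorded July 2, 2020, the work-commencement date.
Sorted by effective date: C (July 2, 2020), A (September 4, 2020), B (September 7, 2021).
Since A is not senior to C, the subordination leaves the order unchanged.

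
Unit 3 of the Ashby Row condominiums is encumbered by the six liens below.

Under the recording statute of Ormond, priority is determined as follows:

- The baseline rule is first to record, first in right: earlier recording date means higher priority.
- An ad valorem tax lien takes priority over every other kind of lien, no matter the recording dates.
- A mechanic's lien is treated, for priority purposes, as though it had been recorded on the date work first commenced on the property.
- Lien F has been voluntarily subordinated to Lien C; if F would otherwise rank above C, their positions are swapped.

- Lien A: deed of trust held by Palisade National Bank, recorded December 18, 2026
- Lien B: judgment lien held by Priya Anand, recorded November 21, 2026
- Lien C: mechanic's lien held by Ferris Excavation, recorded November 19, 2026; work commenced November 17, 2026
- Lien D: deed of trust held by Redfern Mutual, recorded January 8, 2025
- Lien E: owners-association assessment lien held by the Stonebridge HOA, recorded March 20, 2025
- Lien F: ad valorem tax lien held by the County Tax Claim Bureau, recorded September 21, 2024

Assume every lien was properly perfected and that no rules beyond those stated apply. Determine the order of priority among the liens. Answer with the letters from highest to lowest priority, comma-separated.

C, D, E, F, B, A

Effective dates after the stated exceptions: C is treated as recorded November 17, 2026, the work-commencement date.
F, as an ad valorem tax lien, has superpriority and ranks first.
Remaining liens by effective date: D (January 8, 2025), E (March 20, 2025), C (November 17, 2026), B (November 21, 2026), A (December 18, 2026).
The subordination applies — F was senior to C — so F and C swap.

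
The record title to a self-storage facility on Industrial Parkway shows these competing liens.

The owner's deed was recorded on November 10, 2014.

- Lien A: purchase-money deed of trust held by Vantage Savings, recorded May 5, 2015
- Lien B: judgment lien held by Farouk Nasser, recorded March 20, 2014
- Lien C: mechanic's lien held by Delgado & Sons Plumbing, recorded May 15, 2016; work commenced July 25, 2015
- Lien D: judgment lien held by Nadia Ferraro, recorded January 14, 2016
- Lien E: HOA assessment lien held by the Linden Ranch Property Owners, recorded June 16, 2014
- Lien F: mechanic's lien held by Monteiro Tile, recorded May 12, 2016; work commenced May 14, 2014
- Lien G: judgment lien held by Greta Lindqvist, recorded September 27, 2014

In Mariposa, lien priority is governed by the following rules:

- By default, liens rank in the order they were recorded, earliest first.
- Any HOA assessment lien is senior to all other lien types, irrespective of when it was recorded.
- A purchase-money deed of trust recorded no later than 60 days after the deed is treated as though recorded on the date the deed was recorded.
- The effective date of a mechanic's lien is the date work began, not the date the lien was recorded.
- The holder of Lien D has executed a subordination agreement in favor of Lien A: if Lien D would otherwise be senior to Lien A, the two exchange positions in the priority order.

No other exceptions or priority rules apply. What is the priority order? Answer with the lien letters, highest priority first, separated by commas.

Effective dates: A was recorded 176 days after the deed, outside the 60-day window, so it keeps its recording date; C's effective date is July 25, 2015, when work began; F is treated as recorded May 14, 2014, the work-commencement date.
E is an HOA assessment lien, so it outranks all other liens regardless of date.
The other liens, earliest effective date first: B (March 20, 2014), F (May 14, 2014), G (September 27, 2014), A (May 5, 2015), C (July 25, 2015), D (January 14, 2016).
Since D is not senior to A, the subordination leaves the order unchanged.

E, B, F, G, A, C, D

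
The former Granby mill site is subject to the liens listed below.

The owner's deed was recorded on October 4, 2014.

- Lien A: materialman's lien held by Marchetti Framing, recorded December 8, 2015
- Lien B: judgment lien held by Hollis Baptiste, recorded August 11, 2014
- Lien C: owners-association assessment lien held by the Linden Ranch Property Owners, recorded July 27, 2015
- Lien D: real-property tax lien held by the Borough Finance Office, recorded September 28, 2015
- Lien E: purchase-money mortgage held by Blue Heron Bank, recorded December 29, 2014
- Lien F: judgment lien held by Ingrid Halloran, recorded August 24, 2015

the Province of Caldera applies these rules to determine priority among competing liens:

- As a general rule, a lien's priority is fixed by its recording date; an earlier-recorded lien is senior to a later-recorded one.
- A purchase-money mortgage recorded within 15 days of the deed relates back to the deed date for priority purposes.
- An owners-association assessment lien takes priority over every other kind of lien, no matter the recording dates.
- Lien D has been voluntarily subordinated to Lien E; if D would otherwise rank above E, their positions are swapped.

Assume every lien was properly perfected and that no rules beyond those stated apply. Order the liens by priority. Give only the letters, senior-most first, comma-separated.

C, B, E, F, D, A

Adjusting effective dates: E missed the 15-day window (86 days after the deed), so its recording date stands.
C is an owners-association assessment lien, so it outranks all other liens regardless of date.
The other liens, earliest effective date first: B (August 11, 2014), E (December 29, 2014), F (August 24, 2015), D (September 28, 2015), A (December 8, 2015).
Since D is not senior to E, the subordination leaves the order unchanged.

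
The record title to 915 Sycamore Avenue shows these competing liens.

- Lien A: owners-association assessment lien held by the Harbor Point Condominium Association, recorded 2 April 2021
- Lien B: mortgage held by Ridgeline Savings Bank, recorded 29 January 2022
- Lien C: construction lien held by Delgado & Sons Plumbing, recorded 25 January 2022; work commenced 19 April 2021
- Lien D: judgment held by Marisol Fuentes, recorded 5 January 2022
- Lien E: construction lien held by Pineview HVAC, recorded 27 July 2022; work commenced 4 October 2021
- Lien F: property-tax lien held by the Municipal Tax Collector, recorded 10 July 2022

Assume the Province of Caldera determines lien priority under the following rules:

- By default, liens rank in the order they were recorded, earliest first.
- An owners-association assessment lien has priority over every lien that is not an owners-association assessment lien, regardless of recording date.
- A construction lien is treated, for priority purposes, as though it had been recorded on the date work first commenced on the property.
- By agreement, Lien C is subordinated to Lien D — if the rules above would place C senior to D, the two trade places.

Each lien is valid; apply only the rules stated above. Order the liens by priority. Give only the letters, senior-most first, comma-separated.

A, D, E, C, B, F

Adjusting effective dates: C's effective date is 19 April 2021, when work began; E is treated as recorded 4 October 2021, the work-commencement date.
A is an owners-association assessment lien and takes priority over every other lien.
Remaining liens by effective date: C (19 April 2021), E (4 October 2021), D (5 January 2022), B (29 January 2022), F (10 July 2022).
C is senior to D before the subordination, so the two trade places.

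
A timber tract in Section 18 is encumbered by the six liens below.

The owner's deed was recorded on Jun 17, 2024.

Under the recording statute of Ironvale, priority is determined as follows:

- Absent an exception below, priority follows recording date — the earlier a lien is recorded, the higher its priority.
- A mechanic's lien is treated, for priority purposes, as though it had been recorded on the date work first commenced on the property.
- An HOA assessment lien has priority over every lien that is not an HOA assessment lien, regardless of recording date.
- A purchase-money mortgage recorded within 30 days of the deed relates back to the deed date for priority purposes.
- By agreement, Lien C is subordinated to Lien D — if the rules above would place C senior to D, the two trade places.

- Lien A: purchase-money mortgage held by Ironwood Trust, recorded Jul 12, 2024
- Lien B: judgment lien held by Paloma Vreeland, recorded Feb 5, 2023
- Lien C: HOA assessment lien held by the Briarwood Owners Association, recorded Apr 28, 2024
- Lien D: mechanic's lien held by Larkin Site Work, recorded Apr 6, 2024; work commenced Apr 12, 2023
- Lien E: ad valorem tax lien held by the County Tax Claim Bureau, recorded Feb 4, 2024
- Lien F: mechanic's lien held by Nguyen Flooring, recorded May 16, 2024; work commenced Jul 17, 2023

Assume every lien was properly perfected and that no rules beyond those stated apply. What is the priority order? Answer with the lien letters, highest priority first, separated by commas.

Adjusting effective dates: A relates back to the deed date Jun 17, 2024; D's effective date is Apr 12, 2023, when work began; F relates back to Jul 17, 2023 (work commenced).
C is an HOA assessment lien and takes priority over every other lien.
The other liens, earliest effective date first: B (Feb 5, 2023), D (Apr 12, 2023), F (Jul 17, 2023), E (Feb 4, 2024), A (Jun 17, 2024).
Because C would otherwise rank above D, the subordination swaps them.

D, B, C, F, E, A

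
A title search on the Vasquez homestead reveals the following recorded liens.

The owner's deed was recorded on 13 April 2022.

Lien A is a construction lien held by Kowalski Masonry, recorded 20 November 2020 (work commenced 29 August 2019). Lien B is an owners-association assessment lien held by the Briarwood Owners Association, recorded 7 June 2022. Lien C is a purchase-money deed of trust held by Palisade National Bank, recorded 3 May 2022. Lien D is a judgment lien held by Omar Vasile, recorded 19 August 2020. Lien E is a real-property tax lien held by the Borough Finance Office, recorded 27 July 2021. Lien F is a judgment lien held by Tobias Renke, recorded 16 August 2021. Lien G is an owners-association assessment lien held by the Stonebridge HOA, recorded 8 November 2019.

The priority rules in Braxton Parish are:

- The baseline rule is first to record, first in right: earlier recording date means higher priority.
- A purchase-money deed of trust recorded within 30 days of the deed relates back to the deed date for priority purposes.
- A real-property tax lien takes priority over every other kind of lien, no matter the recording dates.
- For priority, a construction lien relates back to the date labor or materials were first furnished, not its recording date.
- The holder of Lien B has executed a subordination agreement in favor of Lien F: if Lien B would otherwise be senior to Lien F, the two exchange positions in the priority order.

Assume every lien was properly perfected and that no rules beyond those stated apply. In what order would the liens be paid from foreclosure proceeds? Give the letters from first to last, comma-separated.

Adjusting effective dates: A is treated as recorded 29 August 2019, the work-commencement date; C's effective date is the deed date, 13 April 2022.
E is a real-property tax lien and takes priority over every other lien.
Ordering the rest by effective date: A (29 August 2019), G (8 November 2019), D (19 August 2020), F (16 August 2021), C (13 April 2022), B (7 June 2022).
Since B is not senior to F, the subordination leaves the order unchanged.

E, A, G, D, F, C, B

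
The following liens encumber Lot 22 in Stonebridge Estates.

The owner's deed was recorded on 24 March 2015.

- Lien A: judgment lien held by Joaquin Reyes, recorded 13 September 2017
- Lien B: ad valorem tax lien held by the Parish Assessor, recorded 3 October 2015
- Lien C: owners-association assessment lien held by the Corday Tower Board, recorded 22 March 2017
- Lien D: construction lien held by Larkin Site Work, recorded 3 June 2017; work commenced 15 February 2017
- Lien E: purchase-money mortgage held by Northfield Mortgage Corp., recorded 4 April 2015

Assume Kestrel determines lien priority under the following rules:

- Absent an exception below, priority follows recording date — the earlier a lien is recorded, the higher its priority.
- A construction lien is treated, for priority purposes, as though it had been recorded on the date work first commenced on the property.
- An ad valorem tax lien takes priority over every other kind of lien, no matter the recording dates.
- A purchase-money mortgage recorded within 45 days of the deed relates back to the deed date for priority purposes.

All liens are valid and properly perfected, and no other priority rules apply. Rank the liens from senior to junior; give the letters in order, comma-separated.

B, E, D, C, A

Adjusting effective dates: D's effective date is 15 February 2017, when work began; E relates back to the deed date 24 March 2015.
B is an ad valorem tax lien, so it outranks all other liens regardless of date.
Ordering the rest by effective date: E (24 March 2015), D (15 February 2017), C (22 March 2017), A (13 September 2017).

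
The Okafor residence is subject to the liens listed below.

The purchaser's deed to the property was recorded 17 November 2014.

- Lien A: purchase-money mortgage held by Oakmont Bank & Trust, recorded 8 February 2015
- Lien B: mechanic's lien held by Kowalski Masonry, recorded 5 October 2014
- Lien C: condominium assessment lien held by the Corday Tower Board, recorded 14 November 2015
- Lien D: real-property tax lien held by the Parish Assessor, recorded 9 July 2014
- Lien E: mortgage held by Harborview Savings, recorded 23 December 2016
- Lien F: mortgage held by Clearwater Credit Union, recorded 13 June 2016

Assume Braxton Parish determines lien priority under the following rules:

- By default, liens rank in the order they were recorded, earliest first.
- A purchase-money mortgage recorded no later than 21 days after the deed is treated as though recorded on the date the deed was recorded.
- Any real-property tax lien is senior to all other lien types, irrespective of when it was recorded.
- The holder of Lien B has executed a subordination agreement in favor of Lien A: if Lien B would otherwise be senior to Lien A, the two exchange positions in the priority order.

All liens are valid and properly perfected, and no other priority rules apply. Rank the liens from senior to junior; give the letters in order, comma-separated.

D, A, B, C, F, E

Adjusting effective dates: A was recorded 83 days after the deed — beyond 21 days — so no relation-back applies.
D is a real-property tax lien and takes priority over every other lien.
Ordering the rest by effective date: B (5 October 2014), A (8 February 2015), C (14 November 2015), F (13 June 2016), E (23 December 2016).
B is senior to A before the subordination, so the two trade places.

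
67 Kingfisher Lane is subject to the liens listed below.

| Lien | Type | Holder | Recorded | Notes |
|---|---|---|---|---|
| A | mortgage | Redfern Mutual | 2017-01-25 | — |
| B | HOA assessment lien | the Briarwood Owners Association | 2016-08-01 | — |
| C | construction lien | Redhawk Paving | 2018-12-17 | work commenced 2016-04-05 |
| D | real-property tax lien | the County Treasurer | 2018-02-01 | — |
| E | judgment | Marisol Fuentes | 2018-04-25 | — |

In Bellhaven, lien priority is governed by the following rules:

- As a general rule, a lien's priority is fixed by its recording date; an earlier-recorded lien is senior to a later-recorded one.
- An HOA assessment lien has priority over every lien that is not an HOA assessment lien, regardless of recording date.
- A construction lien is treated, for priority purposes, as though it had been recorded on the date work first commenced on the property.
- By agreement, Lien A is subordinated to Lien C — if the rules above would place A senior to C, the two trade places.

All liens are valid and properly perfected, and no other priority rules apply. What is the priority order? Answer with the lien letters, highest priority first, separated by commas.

B, C, A, D, E

First, effective dates: C relates back to 2016-04-05 (work commenced).
As an HOA assessment lien, B is senior to every other lien.
Among the remaining liens, by effective date: C (2016-04-05), A (2017-01-25), D (2018-02-01), E (2018-04-25).
Since A is not senior to C, the subordination leaves the order unchanged.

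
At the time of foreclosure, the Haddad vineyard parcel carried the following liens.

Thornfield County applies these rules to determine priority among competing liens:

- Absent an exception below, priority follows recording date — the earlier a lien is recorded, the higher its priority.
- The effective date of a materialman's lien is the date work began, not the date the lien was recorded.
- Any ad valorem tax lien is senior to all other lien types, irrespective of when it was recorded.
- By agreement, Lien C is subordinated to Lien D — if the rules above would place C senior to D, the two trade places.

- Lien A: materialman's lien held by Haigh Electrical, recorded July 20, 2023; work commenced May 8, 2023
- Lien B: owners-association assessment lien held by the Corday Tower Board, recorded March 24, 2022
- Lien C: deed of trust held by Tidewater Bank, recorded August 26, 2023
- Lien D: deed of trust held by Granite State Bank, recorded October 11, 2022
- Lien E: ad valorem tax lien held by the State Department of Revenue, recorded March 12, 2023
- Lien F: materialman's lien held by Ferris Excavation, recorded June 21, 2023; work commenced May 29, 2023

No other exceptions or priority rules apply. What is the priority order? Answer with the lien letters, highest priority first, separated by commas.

E, B, D, A, F, C

Effective dates: A relates back to May 8, 2023 (work commenced); F is treated as recorded May 29, 2023, the work-commencement date.
E is an ad valorem tax lien, so it outranks all other liens regardless of date.
The other liens, earliest effective date first: B (March 24, 2022), D (October 11, 2022), A (May 8, 2023), F (May 29, 2023), C (August 26, 2023).
C already ranks below D; the subordination has no effect.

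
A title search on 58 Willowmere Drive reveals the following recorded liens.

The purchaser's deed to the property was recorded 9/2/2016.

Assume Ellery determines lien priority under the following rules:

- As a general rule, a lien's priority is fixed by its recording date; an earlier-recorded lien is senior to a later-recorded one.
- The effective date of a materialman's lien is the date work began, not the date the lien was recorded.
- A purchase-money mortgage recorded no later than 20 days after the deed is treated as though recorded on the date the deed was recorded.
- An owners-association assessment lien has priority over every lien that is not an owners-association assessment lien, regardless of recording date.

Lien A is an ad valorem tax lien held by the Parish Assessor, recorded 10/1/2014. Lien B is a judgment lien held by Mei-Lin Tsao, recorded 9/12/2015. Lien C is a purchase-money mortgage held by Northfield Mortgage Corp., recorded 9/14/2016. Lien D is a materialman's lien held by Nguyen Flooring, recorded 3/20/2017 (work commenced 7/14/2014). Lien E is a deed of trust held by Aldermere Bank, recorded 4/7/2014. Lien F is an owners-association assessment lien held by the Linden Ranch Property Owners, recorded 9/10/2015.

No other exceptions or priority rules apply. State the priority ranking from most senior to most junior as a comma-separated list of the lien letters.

Effective dates: C's effective date is the deed date, 9/2/2016; D relates back to 7/14/2014 (work commenced).
F is an owners-association assessment lien and takes priority over every other lien.
The other liens, earliest effective date first: E (4/7/2014), D (7/14/2014), A (10/1/2014), B (9/12/2015), C (9/2/2016).

F, E, D, A, B, C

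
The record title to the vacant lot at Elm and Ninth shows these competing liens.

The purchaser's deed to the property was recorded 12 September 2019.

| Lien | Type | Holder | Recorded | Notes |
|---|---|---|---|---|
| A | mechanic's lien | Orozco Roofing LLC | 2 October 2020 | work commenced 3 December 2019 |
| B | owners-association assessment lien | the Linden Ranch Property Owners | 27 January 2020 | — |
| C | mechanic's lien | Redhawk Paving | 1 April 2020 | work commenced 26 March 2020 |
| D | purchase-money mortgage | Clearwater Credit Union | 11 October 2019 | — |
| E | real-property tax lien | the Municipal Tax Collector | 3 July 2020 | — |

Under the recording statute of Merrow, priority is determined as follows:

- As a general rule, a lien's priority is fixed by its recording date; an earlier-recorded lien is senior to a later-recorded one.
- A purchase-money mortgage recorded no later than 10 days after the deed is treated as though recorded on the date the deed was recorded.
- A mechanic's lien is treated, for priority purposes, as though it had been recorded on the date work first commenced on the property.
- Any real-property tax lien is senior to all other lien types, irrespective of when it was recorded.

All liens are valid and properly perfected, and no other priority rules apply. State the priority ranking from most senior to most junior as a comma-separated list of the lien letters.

E, D, A, B, C

Adjusting effective dates: A's effective date is 3 December 2019, when work began; C relates back to 26 March 2020 (work commenced); D missed the 10-day window (29 days after the deed), so its recording date stands.
As a real-property tax lien, E is senior to every other lien.
Remaining liens by effective date: D (11 October 2019), A (3 December 2019), B (27 January 2020), C (26 March 2020).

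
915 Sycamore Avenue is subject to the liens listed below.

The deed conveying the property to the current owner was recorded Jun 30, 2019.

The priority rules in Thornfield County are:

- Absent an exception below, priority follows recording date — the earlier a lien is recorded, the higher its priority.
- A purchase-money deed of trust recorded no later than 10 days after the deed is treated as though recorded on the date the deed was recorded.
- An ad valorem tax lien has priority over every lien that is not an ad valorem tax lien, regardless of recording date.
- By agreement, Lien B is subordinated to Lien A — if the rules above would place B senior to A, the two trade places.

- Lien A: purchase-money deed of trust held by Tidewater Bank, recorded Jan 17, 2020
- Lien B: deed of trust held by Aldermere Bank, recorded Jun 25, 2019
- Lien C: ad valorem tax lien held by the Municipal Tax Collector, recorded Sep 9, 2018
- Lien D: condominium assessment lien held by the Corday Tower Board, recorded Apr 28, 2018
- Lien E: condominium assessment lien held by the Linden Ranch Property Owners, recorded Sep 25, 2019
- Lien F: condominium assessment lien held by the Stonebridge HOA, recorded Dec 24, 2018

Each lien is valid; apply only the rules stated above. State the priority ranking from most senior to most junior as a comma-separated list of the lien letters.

C, D, F, A, E, B

Effective dates: A was recorded 201 days after the deed, outside the 10-day window, so it keeps its recording date.
C is an ad valorem tax lien, so it outranks all other liens regardless of date.
Ordering the rest by effective date: D (Apr 28, 2018), F (Dec 24, 2018), B (Jun 25, 2019), E (Sep 25, 2019), A (Jan 17, 2020).
B would otherwise be senior to A, so under the subordination agreement B and A exchange positions.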